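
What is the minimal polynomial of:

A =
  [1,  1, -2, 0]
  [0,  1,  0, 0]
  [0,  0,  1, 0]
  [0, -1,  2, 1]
x^2 - 2*x + 1

The characteristic polynomial is χ_A(x) = (x - 1)^4, so the eigenvalues are known. The minimal polynomial is
  m_A(x) = Π_λ (x − λ)^{k_λ}
where k_λ is the size of the *largest* Jordan block for λ (equivalently, the smallest k with (A − λI)^k v = 0 for every generalised eigenvector v of λ).

  λ = 1: largest Jordan block has size 2, contributing (x − 1)^2

So m_A(x) = (x - 1)^2 = x^2 - 2*x + 1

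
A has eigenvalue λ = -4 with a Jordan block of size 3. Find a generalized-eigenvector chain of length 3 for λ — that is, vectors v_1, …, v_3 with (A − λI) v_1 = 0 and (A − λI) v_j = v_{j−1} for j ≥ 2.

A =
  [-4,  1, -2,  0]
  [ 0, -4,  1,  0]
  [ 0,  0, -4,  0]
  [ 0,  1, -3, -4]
A Jordan chain for λ = -4 of length 3:
v_1 = (1, 0, 0, 1)ᵀ
v_2 = (-2, 1, 0, -3)ᵀ
v_3 = (0, 0, 1, 0)ᵀ

Let N = A − (-4)·I. We want v_3 with N^3 v_3 = 0 but N^2 v_3 ≠ 0; then v_{j-1} := N · v_j for j = 3, …, 2.

Pick v_3 = (0, 0, 1, 0)ᵀ.
Then v_2 = N · v_3 = (-2, 1, 0, -3)ᵀ.
Then v_1 = N · v_2 = (1, 0, 0, 1)ᵀ.

Sanity check: (A − (-4)·I) v_1 = (0, 0, 0, 0)ᵀ = 0. ✓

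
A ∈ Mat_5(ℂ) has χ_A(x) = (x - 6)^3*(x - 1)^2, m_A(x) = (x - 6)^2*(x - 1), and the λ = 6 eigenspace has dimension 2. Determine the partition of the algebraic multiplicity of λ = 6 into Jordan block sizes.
Block sizes for λ = 6: [2, 1]

Step 1 — from the characteristic polynomial, algebraic multiplicity of λ = 6 is 3. From dim ker(A − (6)·I) = 2, there are exactly 2 Jordan blocks for λ = 6.
Step 2 — from the minimal polynomial, the factor (x − 6)^2 tells us the largest block for λ = 6 has size 2.
Step 3 — with total size 3, 2 blocks, and largest block 2, the block sizes (in nonincreasing order) are [2, 1].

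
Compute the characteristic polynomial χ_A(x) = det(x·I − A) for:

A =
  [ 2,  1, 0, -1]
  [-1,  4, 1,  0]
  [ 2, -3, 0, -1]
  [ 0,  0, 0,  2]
x^4 - 8*x^3 + 24*x^2 - 32*x + 16

Expanding det(x·I − A) (e.g. by cofactor expansion or by noting that A is similar to its Jordan form J, which has the same characteristic polynomial as A) gives
  χ_A(x) = x^4 - 8*x^3 + 24*x^2 - 32*x + 16
which factors as (x - 2)^4. The eigenvalues (with algebraic multiplicities) are λ = 2 with multiplicity 4.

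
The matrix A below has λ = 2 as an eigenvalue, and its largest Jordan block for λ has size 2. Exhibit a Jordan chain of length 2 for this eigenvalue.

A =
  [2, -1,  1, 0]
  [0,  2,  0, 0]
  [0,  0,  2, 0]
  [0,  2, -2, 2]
A Jordan chain for λ = 2 of length 2:
v_1 = (-1, 0, 0, 2)ᵀ
v_2 = (0, 1, 0, 0)ᵀ

Let N = A − (2)·I. We want v_2 with N^2 v_2 = 0 but N^1 v_2 ≠ 0; then v_{j-1} := N · v_j for j = 2, …, 2.

Pick v_2 = (0, 1, 0, 0)ᵀ.
Then v_1 = N · v_2 = (-1, 0, 0, 2)ᵀ.

Sanity check: (A − (2)·I) v_1 = (0, 0, 0, 0)ᵀ = 0. ✓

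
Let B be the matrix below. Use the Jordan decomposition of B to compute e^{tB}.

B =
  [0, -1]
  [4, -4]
e^{tB} =
  [2*t*exp(-2*t) + exp(-2*t), -t*exp(-2*t)]
  [4*t*exp(-2*t), -2*t*exp(-2*t) + exp(-2*t)]

Strategy: write B = P · J · P⁻¹ where J is a Jordan canonical form, so e^{tB} = P · e^{tJ} · P⁻¹, and e^{tJ} can be computed block-by-block.

B has Jordan form
J =
  [-2,  1]
  [ 0, -2]
(up to reordering of blocks).

Per-block formulas:
  For a 2×2 Jordan block J_2(-2): exp(t · J_2(-2)) = e^(-2t)·(I + t·N), where N is the 2×2 nilpotent shift.

After assembling e^{tJ} and conjugating by P, we get:

e^{tB} =
  [2*t*exp(-2*t) + exp(-2*t), -t*exp(-2*t)]
  [4*t*exp(-2*t), -2*t*exp(-2*t) + exp(-2*t)]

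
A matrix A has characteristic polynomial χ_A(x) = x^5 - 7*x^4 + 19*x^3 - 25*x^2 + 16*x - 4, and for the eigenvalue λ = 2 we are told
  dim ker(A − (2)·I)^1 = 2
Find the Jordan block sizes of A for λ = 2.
Block sizes for λ = 2: [1, 1]

From the dimensions of kernels of powers, the number of Jordan blocks of size at least j is d_j − d_{j−1} where d_j = dim ker(N^j) (with d_0 = 0). Computing the differences gives [2].
The number of blocks of size exactly k is (#blocks of size ≥ k) − (#blocks of size ≥ k + 1), so the partition is: 2 block(s) of size 1.
In nonincreasing order the block sizes are [1, 1].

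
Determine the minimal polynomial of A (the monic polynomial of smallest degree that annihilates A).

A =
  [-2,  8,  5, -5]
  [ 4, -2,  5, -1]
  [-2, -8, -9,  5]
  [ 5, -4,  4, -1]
x^4 + 14*x^3 + 72*x^2 + 160*x + 128

The characteristic polynomial is χ_A(x) = (x + 2)*(x + 4)^3, so the eigenvalues are known. The minimal polynomial is
  m_A(x) = Π_λ (x − λ)^{k_λ}
where k_λ is the size of the *largest* Jordan block for λ (equivalently, the smallest k with (A − λI)^k v = 0 for every generalised eigenvector v of λ).

  λ = -4: largest Jordan block has size 3, contributing (x + 4)^3
  λ = -2: largest Jordan block has size 1, contributing (x + 2)

So m_A(x) = (x + 2)*(x + 4)^3 = x^4 + 14*x^3 + 72*x^2 + 160*x + 128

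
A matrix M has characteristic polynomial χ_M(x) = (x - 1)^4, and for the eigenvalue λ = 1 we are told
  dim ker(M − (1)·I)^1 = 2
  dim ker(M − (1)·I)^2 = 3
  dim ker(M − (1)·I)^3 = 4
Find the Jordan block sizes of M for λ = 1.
Block sizes for λ = 1: [3, 1]

From the dimensions of kernels of powers, the number of Jordan blocks of size at least j is d_j − d_{j−1} where d_j = dim ker(N^j) (with d_0 = 0). Computing the differences gives [2, 1, 1].
The number of blocks of size exactly k is (#blocks of size ≥ k) − (#blocks of size ≥ k + 1), so the partition is: 1 block(s) of size 1, 1 block(s) of size 3.
In nonincreasing order the block sizes are [3, 1].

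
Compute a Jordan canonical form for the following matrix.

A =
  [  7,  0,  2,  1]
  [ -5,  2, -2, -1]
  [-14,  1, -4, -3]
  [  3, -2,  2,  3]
J_2(2) ⊕ J_2(2)

The characteristic polynomial is
  det(x·I − A) = x^4 - 8*x^3 + 24*x^2 - 32*x + 16 = (x - 2)^4

Eigenvalues and multiplicities (the geometric multiplicity of λ is n − rank(A − λI), which equals the number of Jordan blocks for λ):
  λ = 2: algebraic multiplicity = 4, geometric multiplicity = 2

Determining the block sizes for each eigenvalue:
  λ = 2: with am = 4 and gm = 2, the partition is not yet determined (e.g. several partitions of 4 into 2 parts exist). Let N = A − (2)·I. Computing rank(N^1) = 2, rank(N^2) = 0; the number of blocks of size ≥ j is rank(N^{j−1}) − rank(N^j), giving [2, 2]. So we have 2 block(s) of size 2 → block sizes [2, 2]

Assembling the blocks gives a Jordan form
J =
  [2, 1, 0, 0]
  [0, 2, 0, 0]
  [0, 0, 2, 1]
  [0, 0, 0, 2]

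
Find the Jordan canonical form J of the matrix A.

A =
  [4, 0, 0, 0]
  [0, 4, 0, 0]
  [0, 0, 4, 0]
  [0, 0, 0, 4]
J_1(4) ⊕ J_1(4) ⊕ J_1(4) ⊕ J_1(4)

The characteristic polynomial is
  det(x·I − A) = x^4 - 16*x^3 + 96*x^2 - 256*x + 256 = (x - 4)^4

Eigenvalues and multiplicities (the geometric multiplicity of λ is n − rank(A − λI), which equals the number of Jordan blocks for λ):
  λ = 4: algebraic multiplicity = 4, geometric multiplicity = 4

Determining the block sizes for each eigenvalue:
  λ = 4: gm = am = 4, so every block has size 1 → block sizes [1, 1, 1, 1]

Assembling the blocks gives a Jordan form
J =
  [4, 0, 0, 0]
  [0, 4, 0, 0]
  [0, 0, 4, 0]
  [0, 0, 0, 4]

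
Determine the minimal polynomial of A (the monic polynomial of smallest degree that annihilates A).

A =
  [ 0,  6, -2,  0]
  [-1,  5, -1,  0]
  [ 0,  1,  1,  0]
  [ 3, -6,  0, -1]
x^4 - 5*x^3 + 6*x^2 + 4*x - 8

The characteristic polynomial is χ_A(x) = (x - 2)^3*(x + 1), so the eigenvalues are known. The minimal polynomial is
  m_A(x) = Π_λ (x − λ)^{k_λ}
where k_λ is the size of the *largest* Jordan block for λ (equivalently, the smallest k with (A − λI)^k v = 0 for every generalised eigenvector v of λ).

  λ = -1: largest Jordan block has size 1, contributing (x + 1)
  λ = 2: largest Jordan block has size 3, contributing (x − 2)^3

So m_A(x) = (x - 2)^3*(x + 1) = x^4 - 5*x^3 + 6*x^2 + 4*x - 8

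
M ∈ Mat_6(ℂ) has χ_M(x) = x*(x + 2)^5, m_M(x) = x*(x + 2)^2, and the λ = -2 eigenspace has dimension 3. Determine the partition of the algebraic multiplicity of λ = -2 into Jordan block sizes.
Block sizes for λ = -2: [2, 2, 1]

Step 1 — from the characteristic polynomial, algebraic multiplicity of λ = -2 is 5. From dim ker(M − (-2)·I) = 3, there are exactly 3 Jordan blocks for λ = -2.
Step 2 — from the minimal polynomial, the factor (x + 2)^2 tells us the largest block for λ = -2 has size 2.
Step 3 — with total size 5, 3 blocks, and largest block 2, the block sizes (in nonincreasing order) are [2, 2, 1].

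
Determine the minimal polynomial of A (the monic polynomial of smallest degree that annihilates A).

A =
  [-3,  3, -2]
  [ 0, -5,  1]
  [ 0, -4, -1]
x^3 + 9*x^2 + 27*x + 27

The characteristic polynomial is χ_A(x) = (x + 3)^3, so the eigenvalues are known. The minimal polynomial is
  m_A(x) = Π_λ (x − λ)^{k_λ}
where k_λ is the size of the *largest* Jordan block for λ (equivalently, the smallest k with (A − λI)^k v = 0 for every generalised eigenvector v of λ).

  λ = -3: largest Jordan block has size 3, contributing (x + 3)^3

So m_A(x) = (x + 3)^3 = x^3 + 9*x^2 + 27*x + 27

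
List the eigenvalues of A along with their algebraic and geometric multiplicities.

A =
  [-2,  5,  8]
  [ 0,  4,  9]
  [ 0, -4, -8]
λ = -2: alg = 3, geom = 1

Step 1 — factor the characteristic polynomial to read off the algebraic multiplicities:
  χ_A(x) = (x + 2)^3

Step 2 — compute geometric multiplicities via the rank-nullity identity g(λ) = n − rank(A − λI):
  rank(A − (-2)·I) = 2, so dim ker(A − (-2)·I) = n − 2 = 1

Summary:
  λ = -2: algebraic multiplicity = 3, geometric multiplicity = 1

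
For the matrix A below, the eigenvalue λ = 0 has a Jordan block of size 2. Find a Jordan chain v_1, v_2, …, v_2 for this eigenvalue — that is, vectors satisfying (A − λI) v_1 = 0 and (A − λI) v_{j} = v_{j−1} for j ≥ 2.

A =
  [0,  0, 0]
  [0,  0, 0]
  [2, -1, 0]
A Jordan chain for λ = 0 of length 2:
v_1 = (0, 0, 2)ᵀ
v_2 = (1, 0, 0)ᵀ

Let N = A − (0)·I. We want v_2 with N^2 v_2 = 0 but N^1 v_2 ≠ 0; then v_{j-1} := N · v_j for j = 2, …, 2.

Pick v_2 = (1, 0, 0)ᵀ.
Then v_1 = N · v_2 = (0, 0, 2)ᵀ.

Sanity check: (A − (0)·I) v_1 = (0, 0, 0)ᵀ = 0. ✓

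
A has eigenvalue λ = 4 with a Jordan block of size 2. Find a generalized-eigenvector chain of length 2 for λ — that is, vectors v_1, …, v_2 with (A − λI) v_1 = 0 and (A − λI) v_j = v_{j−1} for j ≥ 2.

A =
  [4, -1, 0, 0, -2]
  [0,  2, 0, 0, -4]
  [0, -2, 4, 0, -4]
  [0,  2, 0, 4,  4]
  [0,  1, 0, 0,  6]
A Jordan chain for λ = 4 of length 2:
v_1 = (-1, -2, -2, 2, 1)ᵀ
v_2 = (0, 1, 0, 0, 0)ᵀ

Let N = A − (4)·I. We want v_2 with N^2 v_2 = 0 but N^1 v_2 ≠ 0; then v_{j-1} := N · v_j for j = 2, …, 2.

Pick v_2 = (0, 1, 0, 0, 0)ᵀ.
Then v_1 = N · v_2 = (-1, -2, -2, 2, 1)ᵀ.

Sanity check: (A − (4)·I) v_1 = (0, 0, 0, 0, 0)ᵀ = 0. ✓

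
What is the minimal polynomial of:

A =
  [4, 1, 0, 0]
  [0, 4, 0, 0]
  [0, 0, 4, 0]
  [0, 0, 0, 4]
x^2 - 8*x + 16

The characteristic polynomial is χ_A(x) = (x - 4)^4, so the eigenvalues are known. The minimal polynomial is
  m_A(x) = Π_λ (x − λ)^{k_λ}
where k_λ is the size of the *largest* Jordan block for λ (equivalently, the smallest k with (A − λI)^k v = 0 for every generalised eigenvector v of λ).

  λ = 4: largest Jordan block has size 2, contributing (x − 4)^2

So m_A(x) = (x - 4)^2 = x^2 - 8*x + 16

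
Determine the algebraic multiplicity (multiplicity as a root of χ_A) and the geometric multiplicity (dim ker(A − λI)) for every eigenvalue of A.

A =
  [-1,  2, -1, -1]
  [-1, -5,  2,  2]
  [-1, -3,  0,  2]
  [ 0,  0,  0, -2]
λ = -2: alg = 4, geom = 2

Step 1 — factor the characteristic polynomial to read off the algebraic multiplicities:
  χ_A(x) = (x + 2)^4

Step 2 — compute geometric multiplicities via the rank-nullity identity g(λ) = n − rank(A − λI):
  rank(A − (-2)·I) = 2, so dim ker(A − (-2)·I) = n − 2 = 2

Summary:
  λ = -2: algebraic multiplicity = 4, geometric multiplicity = 2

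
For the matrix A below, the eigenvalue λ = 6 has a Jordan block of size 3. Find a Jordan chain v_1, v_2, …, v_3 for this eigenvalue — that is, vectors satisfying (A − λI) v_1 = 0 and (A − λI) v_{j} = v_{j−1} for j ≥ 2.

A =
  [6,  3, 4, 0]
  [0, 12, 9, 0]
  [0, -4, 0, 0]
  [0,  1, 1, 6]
A Jordan chain for λ = 6 of length 3:
v_1 = (2, 0, 0, 2)ᵀ
v_2 = (3, 6, -4, 1)ᵀ
v_3 = (0, 1, 0, 0)ᵀ

Let N = A − (6)·I. We want v_3 with N^3 v_3 = 0 but N^2 v_3 ≠ 0; then v_{j-1} := N · v_j for j = 3, …, 2.

Pick v_3 = (0, 1, 0, 0)ᵀ.
Then v_2 = N · v_3 = (3, 6, -4, 1)ᵀ.
Then v_1 = N · v_2 = (2, 0, 0, 2)ᵀ.

Sanity check: (A − (6)·I) v_1 = (0, 0, 0, 0)ᵀ = 0. ✓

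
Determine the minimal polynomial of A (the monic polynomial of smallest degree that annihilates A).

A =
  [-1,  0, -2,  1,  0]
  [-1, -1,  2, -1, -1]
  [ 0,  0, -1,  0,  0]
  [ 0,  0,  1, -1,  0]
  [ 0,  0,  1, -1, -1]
x^3 + 3*x^2 + 3*x + 1

The characteristic polynomial is χ_A(x) = (x + 1)^5, so the eigenvalues are known. The minimal polynomial is
  m_A(x) = Π_λ (x − λ)^{k_λ}
where k_λ is the size of the *largest* Jordan block for λ (equivalently, the smallest k with (A − λI)^k v = 0 for every generalised eigenvector v of λ).

  λ = -1: largest Jordan block has size 3, contributing (x + 1)^3

So m_A(x) = (x + 1)^3 = x^3 + 3*x^2 + 3*x + 1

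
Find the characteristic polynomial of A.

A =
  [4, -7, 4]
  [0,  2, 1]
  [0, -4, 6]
x^3 - 12*x^2 + 48*x - 64

Expanding det(x·I − A) (e.g. by cofactor expansion or by noting that A is similar to its Jordan form J, which has the same characteristic polynomial as A) gives
  χ_A(x) = x^3 - 12*x^2 + 48*x - 64
which factors as (x - 4)^3. The eigenvalues (with algebraic multiplicities) are λ = 4 with multiplicity 3.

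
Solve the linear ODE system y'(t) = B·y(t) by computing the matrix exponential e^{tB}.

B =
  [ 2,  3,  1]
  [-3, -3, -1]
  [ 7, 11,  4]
e^{tB} =
  [-t^2*exp(t)/2 + t*exp(t) + exp(t), t^2*exp(t) + 3*t*exp(t), t^2*exp(t)/2 + t*exp(t)]
  [t^2*exp(t) - 3*t*exp(t), -2*t^2*exp(t) - 4*t*exp(t) + exp(t), -t^2*exp(t) - t*exp(t)]
  [-5*t^2*exp(t)/2 + 7*t*exp(t), 5*t^2*exp(t) + 11*t*exp(t), 5*t^2*exp(t)/2 + 3*t*exp(t) + exp(t)]

Strategy: write B = P · J · P⁻¹ where J is a Jordan canonical form, so e^{tB} = P · e^{tJ} · P⁻¹, and e^{tJ} can be computed block-by-block.

B has Jordan form
J =
  [1, 1, 0]
  [0, 1, 1]
  [0, 0, 1]
(up to reordering of blocks).

Per-block formulas:
  For a 3×3 Jordan block J_3(1): exp(t · J_3(1)) = e^(1t)·(I + t·N + (t^2/2)·N^2), where N is the 3×3 nilpotent shift.

After assembling e^{tJ} and conjugating by P, we get:

e^{tB} =
  [-t^2*exp(t)/2 + t*exp(t) + exp(t), t^2*exp(t) + 3*t*exp(t), t^2*exp(t)/2 + t*exp(t)]
  [t^2*exp(t) - 3*t*exp(t), -2*t^2*exp(t) - 4*t*exp(t) + exp(t), -t^2*exp(t) - t*exp(t)]
  [-5*t^2*exp(t)/2 + 7*t*exp(t), 5*t^2*exp(t) + 11*t*exp(t), 5*t^2*exp(t)/2 + 3*t*exp(t) + exp(t)]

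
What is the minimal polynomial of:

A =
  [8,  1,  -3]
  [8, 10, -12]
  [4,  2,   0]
x^2 - 12*x + 36

The characteristic polynomial is χ_A(x) = (x - 6)^3, so the eigenvalues are known. The minimal polynomial is
  m_A(x) = Π_λ (x − λ)^{k_λ}
where k_λ is the size of the *largest* Jordan block for λ (equivalently, the smallest k with (A − λI)^k v = 0 for every generalised eigenvector v of λ).

  λ = 6: largest Jordan block has size 2, contributing (x − 6)^2

So m_A(x) = (x - 6)^2 = x^2 - 12*x + 36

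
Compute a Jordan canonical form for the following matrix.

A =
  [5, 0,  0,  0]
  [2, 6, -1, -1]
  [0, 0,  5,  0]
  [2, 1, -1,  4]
J_2(5) ⊕ J_1(5) ⊕ J_1(5)

The characteristic polynomial is
  det(x·I − A) = x^4 - 20*x^3 + 150*x^2 - 500*x + 625 = (x - 5)^4

Eigenvalues and multiplicities (the geometric multiplicity of λ is n − rank(A − λI), which equals the number of Jordan blocks for λ):
  λ = 5: algebraic multiplicity = 4, geometric multiplicity = 3

Determining the block sizes for each eigenvalue:
  λ = 5: 3 blocks summing to 4 forces exactly one block of size 2 and the rest size 1 → block sizes [2, 1, 1]

Assembling the blocks gives a Jordan form
J =
  [5, 1, 0, 0]
  [0, 5, 0, 0]
  [0, 0, 5, 0]
  [0, 0, 0, 5]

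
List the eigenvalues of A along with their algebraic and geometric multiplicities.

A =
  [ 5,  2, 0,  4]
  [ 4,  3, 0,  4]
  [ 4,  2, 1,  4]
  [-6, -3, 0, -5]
λ = 1: alg = 4, geom = 3

Step 1 — factor the characteristic polynomial to read off the algebraic multiplicities:
  χ_A(x) = (x - 1)^4

Step 2 — compute geometric multiplicities via the rank-nullity identity g(λ) = n − rank(A − λI):
  rank(A − (1)·I) = 1, so dim ker(A − (1)·I) = n − 1 = 3

Summary:
  λ = 1: algebraic multiplicity = 4, geometric multiplicity = 3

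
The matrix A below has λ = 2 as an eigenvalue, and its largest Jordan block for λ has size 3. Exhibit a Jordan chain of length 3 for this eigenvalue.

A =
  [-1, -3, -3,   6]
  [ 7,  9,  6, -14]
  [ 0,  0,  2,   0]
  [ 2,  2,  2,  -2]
A Jordan chain for λ = 2 of length 3:
v_1 = (3, -7, 0, -2)ᵀ
v_2 = (-3, 6, 0, 2)ᵀ
v_3 = (0, 0, 1, 0)ᵀ

Let N = A − (2)·I. We want v_3 with N^3 v_3 = 0 but N^2 v_3 ≠ 0; then v_{j-1} := N · v_j for j = 3, …, 2.

Pick v_3 = (0, 0, 1, 0)ᵀ.
Then v_2 = N · v_3 = (-3, 6, 0, 2)ᵀ.
Then v_1 = N · v_2 = (3, -7, 0, -2)ᵀ.

Sanity check: (A − (2)·I) v_1 = (0, 0, 0, 0)ᵀ = 0. ✓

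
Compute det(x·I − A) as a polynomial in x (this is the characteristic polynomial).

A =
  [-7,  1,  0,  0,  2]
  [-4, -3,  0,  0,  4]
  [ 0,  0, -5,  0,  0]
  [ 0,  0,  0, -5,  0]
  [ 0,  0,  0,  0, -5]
x^5 + 25*x^4 + 250*x^3 + 1250*x^2 + 3125*x + 3125

Expanding det(x·I − A) (e.g. by cofactor expansion or by noting that A is similar to its Jordan form J, which has the same characteristic polynomial as A) gives
  χ_A(x) = x^5 + 25*x^4 + 250*x^3 + 1250*x^2 + 3125*x + 3125
which factors as (x + 5)^5. The eigenvalues (with algebraic multiplicities) are λ = -5 with multiplicity 5.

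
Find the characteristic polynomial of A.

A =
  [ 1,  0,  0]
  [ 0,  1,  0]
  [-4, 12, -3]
x^3 + x^2 - 5*x + 3

Expanding det(x·I − A) (e.g. by cofactor expansion or by noting that A is similar to its Jordan form J, which has the same characteristic polynomial as A) gives
  χ_A(x) = x^3 + x^2 - 5*x + 3
which factors as (x - 1)^2*(x + 3). The eigenvalues (with algebraic multiplicities) are λ = -3 with multiplicity 1, λ = 1 with multiplicity 2.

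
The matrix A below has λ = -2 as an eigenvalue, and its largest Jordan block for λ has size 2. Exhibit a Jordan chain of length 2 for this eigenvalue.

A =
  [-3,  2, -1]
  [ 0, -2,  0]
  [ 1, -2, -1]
A Jordan chain for λ = -2 of length 2:
v_1 = (-1, 0, 1)ᵀ
v_2 = (1, 0, 0)ᵀ

Let N = A − (-2)·I. We want v_2 with N^2 v_2 = 0 but N^1 v_2 ≠ 0; then v_{j-1} := N · v_j for j = 2, …, 2.

Pick v_2 = (1, 0, 0)ᵀ.
Then v_1 = N · v_2 = (-1, 0, 1)ᵀ.

Sanity check: (A − (-2)·I) v_1 = (0, 0, 0)ᵀ = 0. ✓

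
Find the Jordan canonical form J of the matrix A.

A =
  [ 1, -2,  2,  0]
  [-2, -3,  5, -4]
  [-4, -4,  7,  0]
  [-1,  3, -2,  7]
J_3(3) ⊕ J_1(3)

The characteristic polynomial is
  det(x·I − A) = x^4 - 12*x^3 + 54*x^2 - 108*x + 81 = (x - 3)^4

Eigenvalues and multiplicities (the geometric multiplicity of λ is n − rank(A − λI), which equals the number of Jordan blocks for λ):
  λ = 3: algebraic multiplicity = 4, geometric multiplicity = 2

Determining the block sizes for each eigenvalue:
  λ = 3: with am = 4 and gm = 2, the partition is not yet determined (e.g. several partitions of 4 into 2 parts exist). Let N = A − (3)·I. Computing rank(N^1) = 2, rank(N^2) = 1, rank(N^3) = 0; the number of blocks of size ≥ j is rank(N^{j−1}) − rank(N^j), giving [2, 1, 1]. So we have 1 block(s) of size 3, 1 block(s) of size 1 → block sizes [3, 1]

Assembling the blocks gives a Jordan form
J =
  [3, 1, 0, 0]
  [0, 3, 1, 0]
  [0, 0, 3, 0]
  [0, 0, 0, 3]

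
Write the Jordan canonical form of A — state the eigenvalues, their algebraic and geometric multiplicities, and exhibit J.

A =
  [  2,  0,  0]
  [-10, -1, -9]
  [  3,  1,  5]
J_3(2)

The characteristic polynomial is
  det(x·I − A) = x^3 - 6*x^2 + 12*x - 8 = (x - 2)^3

Eigenvalues and multiplicities (the geometric multiplicity of λ is n − rank(A − λI), which equals the number of Jordan blocks for λ):
  λ = 2: algebraic multiplicity = 3, geometric multiplicity = 1

Determining the block sizes for each eigenvalue:
  λ = 2: one block (gm = 1), so the single block has size am = 3 → block sizes [3]

Assembling the blocks gives a Jordan form
J =
  [2, 1, 0]
  [0, 2, 1]
  [0, 0, 2]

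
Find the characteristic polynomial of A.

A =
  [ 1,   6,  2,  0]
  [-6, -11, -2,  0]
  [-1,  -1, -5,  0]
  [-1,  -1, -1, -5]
x^4 + 20*x^3 + 150*x^2 + 500*x + 625

Expanding det(x·I − A) (e.g. by cofactor expansion or by noting that A is similar to its Jordan form J, which has the same characteristic polynomial as A) gives
  χ_A(x) = x^4 + 20*x^3 + 150*x^2 + 500*x + 625
which factors as (x + 5)^4. The eigenvalues (with algebraic multiplicities) are λ = -5 with multiplicity 4.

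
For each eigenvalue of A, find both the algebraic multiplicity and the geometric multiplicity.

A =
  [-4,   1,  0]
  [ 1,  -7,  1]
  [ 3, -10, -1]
λ = -4: alg = 3, geom = 1

Step 1 — factor the characteristic polynomial to read off the algebraic multiplicities:
  χ_A(x) = (x + 4)^3

Step 2 — compute geometric multiplicities via the rank-nullity identity g(λ) = n − rank(A − λI):
  rank(A − (-4)·I) = 2, so dim ker(A − (-4)·I) = n − 2 = 1

Summary:
  λ = -4: algebraic multiplicity = 3, geometric multiplicity = 1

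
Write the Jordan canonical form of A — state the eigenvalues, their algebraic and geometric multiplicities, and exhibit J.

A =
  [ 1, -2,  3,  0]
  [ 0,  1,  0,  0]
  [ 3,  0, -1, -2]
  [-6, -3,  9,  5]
J_2(1) ⊕ J_2(2)

The characteristic polynomial is
  det(x·I − A) = x^4 - 6*x^3 + 13*x^2 - 12*x + 4 = (x - 2)^2*(x - 1)^2

Eigenvalues and multiplicities (the geometric multiplicity of λ is n − rank(A − λI), which equals the number of Jordan blocks for λ):
  λ = 1: algebraic multiplicity = 2, geometric multiplicity = 1
  λ = 2: algebraic multiplicity = 2, geometric multiplicity = 1

Determining the block sizes for each eigenvalue:
  λ = 1: one block (gm = 1), so the single block has size am = 2 → block sizes [2]
  λ = 2: one block (gm = 1), so the single block has size am = 2 → block sizes [2]

Assembling the blocks gives a Jordan form
J =
  [1, 1, 0, 0]
  [0, 1, 0, 0]
  [0, 0, 2, 1]
  [0, 0, 0, 2]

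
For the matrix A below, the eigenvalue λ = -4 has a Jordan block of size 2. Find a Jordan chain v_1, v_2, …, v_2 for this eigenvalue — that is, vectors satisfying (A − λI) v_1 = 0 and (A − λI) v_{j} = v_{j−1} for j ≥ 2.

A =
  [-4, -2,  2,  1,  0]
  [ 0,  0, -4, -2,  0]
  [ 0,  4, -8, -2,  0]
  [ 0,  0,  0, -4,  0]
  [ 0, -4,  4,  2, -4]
A Jordan chain for λ = -4 of length 2:
v_1 = (-2, 4, 4, 0, -4)ᵀ
v_2 = (0, 1, 0, 0, 0)ᵀ

Let N = A − (-4)·I. We want v_2 with N^2 v_2 = 0 but N^1 v_2 ≠ 0; then v_{j-1} := N · v_j for j = 2, …, 2.

Pick v_2 = (0, 1, 0, 0, 0)ᵀ.
Then v_1 = N · v_2 = (-2, 4, 4, 0, -4)ᵀ.

Sanity check: (A − (-4)·I) v_1 = (0, 0, 0, 0, 0)ᵀ = 0. ✓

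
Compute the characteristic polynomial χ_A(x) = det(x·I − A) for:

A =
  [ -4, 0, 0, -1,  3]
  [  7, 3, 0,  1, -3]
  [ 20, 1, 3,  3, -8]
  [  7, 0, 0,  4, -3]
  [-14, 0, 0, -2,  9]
x^5 - 15*x^4 + 90*x^3 - 270*x^2 + 405*x - 243

Expanding det(x·I − A) (e.g. by cofactor expansion or by noting that A is similar to its Jordan form J, which has the same characteristic polynomial as A) gives
  χ_A(x) = x^5 - 15*x^4 + 90*x^3 - 270*x^2 + 405*x - 243
which factors as (x - 3)^5. The eigenvalues (with algebraic multiplicities) are λ = 3 with multiplicity 5.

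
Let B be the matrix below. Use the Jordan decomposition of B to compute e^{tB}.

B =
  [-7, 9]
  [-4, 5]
e^{tB} =
  [-6*t*exp(-t) + exp(-t), 9*t*exp(-t)]
  [-4*t*exp(-t), 6*t*exp(-t) + exp(-t)]

Strategy: write B = P · J · P⁻¹ where J is a Jordan canonical form, so e^{tB} = P · e^{tJ} · P⁻¹, and e^{tJ} can be computed block-by-block.

B has Jordan form
J =
  [-1,  1]
  [ 0, -1]
(up to reordering of blocks).

Per-block formulas:
  For a 2×2 Jordan block J_2(-1): exp(t · J_2(-1)) = e^(-1t)·(I + t·N), where N is the 2×2 nilpotent shift.

After assembling e^{tJ} and conjugating by P, we get:

e^{tB} =
  [-6*t*exp(-t) + exp(-t), 9*t*exp(-t)]
  [-4*t*exp(-t), 6*t*exp(-t) + exp(-t)]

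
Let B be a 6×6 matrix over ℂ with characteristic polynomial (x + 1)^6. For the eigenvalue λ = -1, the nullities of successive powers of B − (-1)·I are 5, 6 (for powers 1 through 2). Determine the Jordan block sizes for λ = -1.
Block sizes for λ = -1: [2, 1, 1, 1, 1]

From the dimensions of kernels of powers, the number of Jordan blocks of size at least j is d_j − d_{j−1} where d_j = dim ker(N^j) (with d_0 = 0). Computing the differences gives [5, 1].
The number of blocks of size exactly k is (#blocks of size ≥ k) − (#blocks of size ≥ k + 1), so the partition is: 4 block(s) of size 1, 1 block(s) of size 2.
In nonincreasing order the block sizes are [2, 1, 1, 1, 1].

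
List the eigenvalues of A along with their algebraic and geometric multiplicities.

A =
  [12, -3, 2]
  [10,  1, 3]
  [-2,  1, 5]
λ = 6: alg = 3, geom = 1

Step 1 — factor the characteristic polynomial to read off the algebraic multiplicities:
  χ_A(x) = (x - 6)^3

Step 2 — compute geometric multiplicities via the rank-nullity identity g(λ) = n − rank(A − λI):
  rank(A − (6)·I) = 2, so dim ker(A − (6)·I) = n − 2 = 1

Summary:
  λ = 6: algebraic multiplicity = 3, geometric multiplicity = 1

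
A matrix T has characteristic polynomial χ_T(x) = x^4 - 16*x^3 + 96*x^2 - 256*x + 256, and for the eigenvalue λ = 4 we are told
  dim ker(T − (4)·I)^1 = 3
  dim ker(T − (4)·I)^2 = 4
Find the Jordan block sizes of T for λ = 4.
Block sizes for λ = 4: [2, 1, 1]

From the dimensions of kernels of powers, the number of Jordan blocks of size at least j is d_j − d_{j−1} where d_j = dim ker(N^j) (with d_0 = 0). Computing the differences gives [3, 1].
The number of blocks of size exactly k is (#blocks of size ≥ k) − (#blocks of size ≥ k + 1), so the partition is: 2 block(s) of size 1, 1 block(s) of size 2.
In nonincreasing order the block sizes are [2, 1, 1].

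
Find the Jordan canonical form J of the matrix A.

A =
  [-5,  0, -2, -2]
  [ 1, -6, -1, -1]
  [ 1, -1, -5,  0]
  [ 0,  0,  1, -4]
J_3(-5) ⊕ J_1(-5)

The characteristic polynomial is
  det(x·I − A) = x^4 + 20*x^3 + 150*x^2 + 500*x + 625 = (x + 5)^4

Eigenvalues and multiplicities (the geometric multiplicity of λ is n − rank(A − λI), which equals the number of Jordan blocks for λ):
  λ = -5: algebraic multiplicity = 4, geometric multiplicity = 2

Determining the block sizes for each eigenvalue:
  λ = -5: with am = 4 and gm = 2, the partition is not yet determined (e.g. several partitions of 4 into 2 parts exist). Let N = A − (-5)·I. Computing rank(N^1) = 2, rank(N^2) = 1, rank(N^3) = 0; the number of blocks of size ≥ j is rank(N^{j−1}) − rank(N^j), giving [2, 1, 1]. So we have 1 block(s) of size 3, 1 block(s) of size 1 → block sizes [3, 1]

Assembling the blocks gives a Jordan form
J =
  [-5,  1,  0,  0]
  [ 0, -5,  1,  0]
  [ 0,  0, -5,  0]
  [ 0,  0,  0, -5]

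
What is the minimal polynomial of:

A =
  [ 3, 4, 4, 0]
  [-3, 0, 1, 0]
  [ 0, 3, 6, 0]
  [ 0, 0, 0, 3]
x^3 - 9*x^2 + 27*x - 27

The characteristic polynomial is χ_A(x) = (x - 3)^4, so the eigenvalues are known. The minimal polynomial is
  m_A(x) = Π_λ (x − λ)^{k_λ}
where k_λ is the size of the *largest* Jordan block for λ (equivalently, the smallest k with (A − λI)^k v = 0 for every generalised eigenvector v of λ).

  λ = 3: largest Jordan block has size 3, contributing (x − 3)^3

So m_A(x) = (x - 3)^3 = x^3 - 9*x^2 + 27*x - 27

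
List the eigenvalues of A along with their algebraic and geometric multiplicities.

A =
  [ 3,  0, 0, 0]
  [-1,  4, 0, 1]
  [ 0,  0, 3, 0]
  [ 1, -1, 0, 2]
λ = 3: alg = 4, geom = 3

Step 1 — factor the characteristic polynomial to read off the algebraic multiplicities:
  χ_A(x) = (x - 3)^4

Step 2 — compute geometric multiplicities via the rank-nullity identity g(λ) = n − rank(A − λI):
  rank(A − (3)·I) = 1, so dim ker(A − (3)·I) = n − 1 = 3

Summary:
  λ = 3: algebraic multiplicity = 4, geometric multiplicity = 3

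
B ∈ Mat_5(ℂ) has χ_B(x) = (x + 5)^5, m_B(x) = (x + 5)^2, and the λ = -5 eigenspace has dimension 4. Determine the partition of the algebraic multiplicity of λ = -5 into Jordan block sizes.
Block sizes for λ = -5: [2, 1, 1, 1]

Step 1 — from the characteristic polynomial, algebraic multiplicity of λ = -5 is 5. From dim ker(B − (-5)·I) = 4, there are exactly 4 Jordan blocks for λ = -5.
Step 2 — from the minimal polynomial, the factor (x + 5)^2 tells us the largest block for λ = -5 has size 2.
Step 3 — with total size 5, 4 blocks, and largest block 2, the block sizes (in nonincreasing order) are [2, 1, 1, 1].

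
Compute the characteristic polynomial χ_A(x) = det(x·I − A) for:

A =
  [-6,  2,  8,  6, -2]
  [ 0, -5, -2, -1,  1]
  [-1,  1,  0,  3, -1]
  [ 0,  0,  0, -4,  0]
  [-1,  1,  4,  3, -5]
x^5 + 20*x^4 + 160*x^3 + 640*x^2 + 1280*x + 1024

Expanding det(x·I − A) (e.g. by cofactor expansion or by noting that A is similar to its Jordan form J, which has the same characteristic polynomial as A) gives
  χ_A(x) = x^5 + 20*x^4 + 160*x^3 + 640*x^2 + 1280*x + 1024
which factors as (x + 4)^5. The eigenvalues (with algebraic multiplicities) are λ = -4 with multiplicity 5.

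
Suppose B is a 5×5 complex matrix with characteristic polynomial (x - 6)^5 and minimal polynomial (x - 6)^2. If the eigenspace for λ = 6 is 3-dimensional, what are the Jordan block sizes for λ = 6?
Block sizes for λ = 6: [2, 2, 1]

Step 1 — from the characteristic polynomial, algebraic multiplicity of λ = 6 is 5. From dim ker(B − (6)·I) = 3, there are exactly 3 Jordan blocks for λ = 6.
Step 2 — from the minimal polynomial, the factor (x − 6)^2 tells us the largest block for λ = 6 has size 2.
Step 3 — with total size 5, 3 blocks, and largest block 2, the block sizes (in nonincreasing order) are [2, 2, 1].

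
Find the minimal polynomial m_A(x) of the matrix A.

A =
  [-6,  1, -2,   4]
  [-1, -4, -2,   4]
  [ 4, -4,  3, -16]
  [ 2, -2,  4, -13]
x^2 + 10*x + 25

The characteristic polynomial is χ_A(x) = (x + 5)^4, so the eigenvalues are known. The minimal polynomial is
  m_A(x) = Π_λ (x − λ)^{k_λ}
where k_λ is the size of the *largest* Jordan block for λ (equivalently, the smallest k with (A − λI)^k v = 0 for every generalised eigenvector v of λ).

  λ = -5: largest Jordan block has size 2, contributing (x + 5)^2

So m_A(x) = (x + 5)^2 = x^2 + 10*x + 25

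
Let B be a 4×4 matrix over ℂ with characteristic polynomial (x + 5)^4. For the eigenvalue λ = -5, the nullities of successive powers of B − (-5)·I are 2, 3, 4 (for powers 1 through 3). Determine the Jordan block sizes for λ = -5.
Block sizes for λ = -5: [3, 1]

From the dimensions of kernels of powers, the number of Jordan blocks of size at least j is d_j − d_{j−1} where d_j = dim ker(N^j) (with d_0 = 0). Computing the differences gives [2, 1, 1].
The number of blocks of size exactly k is (#blocks of size ≥ k) − (#blocks of size ≥ k + 1), so the partition is: 1 block(s) of size 1, 1 block(s) of size 3.
In nonincreasing order the block sizes are [3, 1].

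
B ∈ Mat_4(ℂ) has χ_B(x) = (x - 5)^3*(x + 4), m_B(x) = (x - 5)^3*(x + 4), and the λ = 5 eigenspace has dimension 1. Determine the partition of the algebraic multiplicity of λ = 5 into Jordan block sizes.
Block sizes for λ = 5: [3]

Step 1 — from the characteristic polynomial, algebraic multiplicity of λ = 5 is 3. From dim ker(B − (5)·I) = 1, there are exactly 1 Jordan blocks for λ = 5.
Step 2 — from the minimal polynomial, the factor (x − 5)^3 tells us the largest block for λ = 5 has size 3.
Step 3 — with total size 3, 1 blocks, and largest block 3, the block sizes (in nonincreasing order) are [3].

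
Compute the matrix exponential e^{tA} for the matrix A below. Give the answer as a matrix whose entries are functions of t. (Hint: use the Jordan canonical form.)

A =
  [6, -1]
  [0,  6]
e^{tA} =
  [exp(6*t), -t*exp(6*t)]
  [0, exp(6*t)]

Strategy: write A = P · J · P⁻¹ where J is a Jordan canonical form, so e^{tA} = P · e^{tJ} · P⁻¹, and e^{tJ} can be computed block-by-block.

A has Jordan form
J =
  [6, 1]
  [0, 6]
(up to reordering of blocks).

Per-block formulas:
  For a 2×2 Jordan block J_2(6): exp(t · J_2(6)) = e^(6t)·(I + t·N), where N is the 2×2 nilpotent shift.

After assembling e^{tJ} and conjugating by P, we get:

e^{tA} =
  [exp(6*t), -t*exp(6*t)]
  [0, exp(6*t)]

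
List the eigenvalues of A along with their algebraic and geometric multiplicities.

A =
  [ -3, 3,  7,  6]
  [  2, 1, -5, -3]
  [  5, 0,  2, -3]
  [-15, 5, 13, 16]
λ = 4: alg = 4, geom = 2

Step 1 — factor the characteristic polynomial to read off the algebraic multiplicities:
  χ_A(x) = (x - 4)^4

Step 2 — compute geometric multiplicities via the rank-nullity identity g(λ) = n − rank(A − λI):
  rank(A − (4)·I) = 2, so dim ker(A − (4)·I) = n − 2 = 2

Summary:
  λ = 4: algebraic multiplicity = 4, geometric multiplicity = 2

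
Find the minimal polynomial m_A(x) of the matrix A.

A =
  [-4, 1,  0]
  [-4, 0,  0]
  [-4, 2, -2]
x^2 + 4*x + 4

The characteristic polynomial is χ_A(x) = (x + 2)^3, so the eigenvalues are known. The minimal polynomial is
  m_A(x) = Π_λ (x − λ)^{k_λ}
where k_λ is the size of the *largest* Jordan block for λ (equivalently, the smallest k with (A − λI)^k v = 0 for every generalised eigenvector v of λ).

  λ = -2: largest Jordan block has size 2, contributing (x + 2)^2

So m_A(x) = (x + 2)^2 = x^2 + 4*x + 4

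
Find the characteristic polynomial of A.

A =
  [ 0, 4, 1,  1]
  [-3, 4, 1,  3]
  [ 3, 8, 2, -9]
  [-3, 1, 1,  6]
x^4 - 12*x^3 + 54*x^2 - 108*x + 81

Expanding det(x·I − A) (e.g. by cofactor expansion or by noting that A is similar to its Jordan form J, which has the same characteristic polynomial as A) gives
  χ_A(x) = x^4 - 12*x^3 + 54*x^2 - 108*x + 81
which factors as (x - 3)^4. The eigenvalues (with algebraic multiplicities) are λ = 3 with multiplicity 4.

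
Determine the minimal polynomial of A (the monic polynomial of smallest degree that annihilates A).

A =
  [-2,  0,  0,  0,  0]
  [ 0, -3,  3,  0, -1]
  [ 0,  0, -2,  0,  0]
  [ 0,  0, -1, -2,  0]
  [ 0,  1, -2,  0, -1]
x^3 + 6*x^2 + 12*x + 8

The characteristic polynomial is χ_A(x) = (x + 2)^5, so the eigenvalues are known. The minimal polynomial is
  m_A(x) = Π_λ (x − λ)^{k_λ}
where k_λ is the size of the *largest* Jordan block for λ (equivalently, the smallest k with (A − λI)^k v = 0 for every generalised eigenvector v of λ).

  λ = -2: largest Jordan block has size 3, contributing (x + 2)^3

So m_A(x) = (x + 2)^3 = x^3 + 6*x^2 + 12*x + 8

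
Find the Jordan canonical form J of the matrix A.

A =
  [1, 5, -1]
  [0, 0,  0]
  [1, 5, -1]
J_2(0) ⊕ J_1(0)

The characteristic polynomial is
  det(x·I − A) = x^3

Eigenvalues and multiplicities (the geometric multiplicity of λ is n − rank(A − λI), which equals the number of Jordan blocks for λ):
  λ = 0: algebraic multiplicity = 3, geometric multiplicity = 2

Determining the block sizes for each eigenvalue:
  λ = 0: 2 blocks summing to 3 forces exactly one block of size 2 and the rest size 1 → block sizes [2, 1]

Assembling the blocks gives a Jordan form
J =
  [0, 1, 0]
  [0, 0, 0]
  [0, 0, 0]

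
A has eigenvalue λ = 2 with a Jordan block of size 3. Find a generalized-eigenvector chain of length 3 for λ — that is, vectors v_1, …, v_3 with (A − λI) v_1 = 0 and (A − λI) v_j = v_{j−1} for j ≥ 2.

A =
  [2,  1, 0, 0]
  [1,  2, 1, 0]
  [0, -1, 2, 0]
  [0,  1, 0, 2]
A Jordan chain for λ = 2 of length 3:
v_1 = (1, 0, -1, 1)ᵀ
v_2 = (0, 1, 0, 0)ᵀ
v_3 = (1, 0, 0, 0)ᵀ

Let N = A − (2)·I. We want v_3 with N^3 v_3 = 0 but N^2 v_3 ≠ 0; then v_{j-1} := N · v_j for j = 3, …, 2.

Pick v_3 = (1, 0, 0, 0)ᵀ.
Then v_2 = N · v_3 = (0, 1, 0, 0)ᵀ.
Then v_1 = N · v_2 = (1, 0, -1, 1)ᵀ.

Sanity check: (A − (2)·I) v_1 = (0, 0, 0, 0)ᵀ = 0. ✓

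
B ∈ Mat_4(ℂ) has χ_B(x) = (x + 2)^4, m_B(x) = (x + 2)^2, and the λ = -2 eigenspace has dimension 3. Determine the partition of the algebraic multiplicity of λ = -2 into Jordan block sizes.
Block sizes for λ = -2: [2, 1, 1]

Step 1 — from the characteristic polynomial, algebraic multiplicity of λ = -2 is 4. From dim ker(B − (-2)·I) = 3, there are exactly 3 Jordan blocks for λ = -2.
Step 2 — from the minimal polynomial, the factor (x + 2)^2 tells us the largest block for λ = -2 has size 2.
Step 3 — with total size 4, 3 blocks, and largest block 2, the block sizes (in nonincreasing order) are [2, 1, 1].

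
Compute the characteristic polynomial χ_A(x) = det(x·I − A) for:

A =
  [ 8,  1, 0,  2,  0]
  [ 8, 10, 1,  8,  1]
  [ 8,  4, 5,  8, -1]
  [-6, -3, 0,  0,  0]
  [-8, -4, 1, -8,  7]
x^5 - 30*x^4 + 360*x^3 - 2160*x^2 + 6480*x - 7776

Expanding det(x·I − A) (e.g. by cofactor expansion or by noting that A is similar to its Jordan form J, which has the same characteristic polynomial as A) gives
  χ_A(x) = x^5 - 30*x^4 + 360*x^3 - 2160*x^2 + 6480*x - 7776
which factors as (x - 6)^5. The eigenvalues (with algebraic multiplicities) are λ = 6 with multiplicity 5.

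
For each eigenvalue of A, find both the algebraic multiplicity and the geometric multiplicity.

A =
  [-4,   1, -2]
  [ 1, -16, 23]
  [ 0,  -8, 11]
λ = -3: alg = 3, geom = 1

Step 1 — factor the characteristic polynomial to read off the algebraic multiplicities:
  χ_A(x) = (x + 3)^3

Step 2 — compute geometric multiplicities via the rank-nullity identity g(λ) = n − rank(A − λI):
  rank(A − (-3)·I) = 2, so dim ker(A − (-3)·I) = n − 2 = 1

Summary:
  λ = -3: algebraic multiplicity = 3, geometric multiplicity = 1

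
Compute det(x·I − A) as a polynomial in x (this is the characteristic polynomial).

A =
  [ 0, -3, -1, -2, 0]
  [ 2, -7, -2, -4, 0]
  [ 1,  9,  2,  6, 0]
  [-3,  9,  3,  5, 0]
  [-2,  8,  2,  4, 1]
x^5 - x^4 - 2*x^3 + 2*x^2 + x - 1

Expanding det(x·I − A) (e.g. by cofactor expansion or by noting that A is similar to its Jordan form J, which has the same characteristic polynomial as A) gives
  χ_A(x) = x^5 - x^4 - 2*x^3 + 2*x^2 + x - 1
which factors as (x - 1)^3*(x + 1)^2. The eigenvalues (with algebraic multiplicities) are λ = -1 with multiplicity 2, λ = 1 with multiplicity 3.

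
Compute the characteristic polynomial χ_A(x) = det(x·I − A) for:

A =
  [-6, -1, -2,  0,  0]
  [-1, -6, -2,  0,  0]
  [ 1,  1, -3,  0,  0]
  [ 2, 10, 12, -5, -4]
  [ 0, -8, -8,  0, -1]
x^5 + 21*x^4 + 170*x^3 + 650*x^2 + 1125*x + 625

Expanding det(x·I − A) (e.g. by cofactor expansion or by noting that A is similar to its Jordan form J, which has the same characteristic polynomial as A) gives
  χ_A(x) = x^5 + 21*x^4 + 170*x^3 + 650*x^2 + 1125*x + 625
which factors as (x + 1)*(x + 5)^4. The eigenvalues (with algebraic multiplicities) are λ = -5 with multiplicity 4, λ = -1 with multiplicity 1.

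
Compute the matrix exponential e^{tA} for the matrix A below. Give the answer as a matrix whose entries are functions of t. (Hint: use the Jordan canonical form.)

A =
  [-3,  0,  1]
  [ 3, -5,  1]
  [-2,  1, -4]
e^{tA} =
  [-t^2*exp(-4*t)/2 + t*exp(-4*t) + exp(-4*t), t^2*exp(-4*t)/2, t^2*exp(-4*t)/2 + t*exp(-4*t)]
  [-t^2*exp(-4*t) + 3*t*exp(-4*t), t^2*exp(-4*t) - t*exp(-4*t) + exp(-4*t), t^2*exp(-4*t) + t*exp(-4*t)]
  [t^2*exp(-4*t)/2 - 2*t*exp(-4*t), -t^2*exp(-4*t)/2 + t*exp(-4*t), -t^2*exp(-4*t)/2 + exp(-4*t)]

Strategy: write A = P · J · P⁻¹ where J is a Jordan canonical form, so e^{tA} = P · e^{tJ} · P⁻¹, and e^{tJ} can be computed block-by-block.

A has Jordan form
J =
  [-4,  1,  0]
  [ 0, -4,  1]
  [ 0,  0, -4]
(up to reordering of blocks).

Per-block formulas:
  For a 3×3 Jordan block J_3(-4): exp(t · J_3(-4)) = e^(-4t)·(I + t·N + (t^2/2)·N^2), where N is the 3×3 nilpotent shift.

After assembling e^{tJ} and conjugating by P, we get:

e^{tA} =
  [-t^2*exp(-4*t)/2 + t*exp(-4*t) + exp(-4*t), t^2*exp(-4*t)/2, t^2*exp(-4*t)/2 + t*exp(-4*t)]
  [-t^2*exp(-4*t) + 3*t*exp(-4*t), t^2*exp(-4*t) - t*exp(-4*t) + exp(-4*t), t^2*exp(-4*t) + t*exp(-4*t)]
  [t^2*exp(-4*t)/2 - 2*t*exp(-4*t), -t^2*exp(-4*t)/2 + t*exp(-4*t), -t^2*exp(-4*t)/2 + exp(-4*t)]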